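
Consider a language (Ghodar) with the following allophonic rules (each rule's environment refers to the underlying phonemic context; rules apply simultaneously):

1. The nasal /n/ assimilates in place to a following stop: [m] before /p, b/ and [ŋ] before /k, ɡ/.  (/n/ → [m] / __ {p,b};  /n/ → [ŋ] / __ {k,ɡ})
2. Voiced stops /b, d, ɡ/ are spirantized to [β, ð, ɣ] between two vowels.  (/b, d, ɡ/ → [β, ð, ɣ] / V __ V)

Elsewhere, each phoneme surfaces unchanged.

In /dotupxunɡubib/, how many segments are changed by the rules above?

Segments that undergo a rule: /n/ → [ŋ] (rule 1); /b/ → [β] (rule 2).
All other segments surface unchanged.

2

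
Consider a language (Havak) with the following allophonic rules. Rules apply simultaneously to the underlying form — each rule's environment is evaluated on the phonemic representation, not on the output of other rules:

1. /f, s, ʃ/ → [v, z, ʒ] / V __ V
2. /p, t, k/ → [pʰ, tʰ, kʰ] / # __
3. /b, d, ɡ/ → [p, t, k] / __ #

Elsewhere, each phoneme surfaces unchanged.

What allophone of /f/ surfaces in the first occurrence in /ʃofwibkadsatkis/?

[f]

/f/ (between /o/ and /w/) fails the environment for rule 1, so it stays [f].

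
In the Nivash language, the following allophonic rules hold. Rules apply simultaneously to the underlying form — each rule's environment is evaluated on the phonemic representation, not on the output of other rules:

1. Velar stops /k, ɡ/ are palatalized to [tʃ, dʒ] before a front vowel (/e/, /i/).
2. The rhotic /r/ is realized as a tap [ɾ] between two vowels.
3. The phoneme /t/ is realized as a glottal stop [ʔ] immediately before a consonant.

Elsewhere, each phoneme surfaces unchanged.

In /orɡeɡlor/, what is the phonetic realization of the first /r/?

[r]

/r/ (between /o/ and /ɡ/) fails the environment for rule 2, so it stays [r].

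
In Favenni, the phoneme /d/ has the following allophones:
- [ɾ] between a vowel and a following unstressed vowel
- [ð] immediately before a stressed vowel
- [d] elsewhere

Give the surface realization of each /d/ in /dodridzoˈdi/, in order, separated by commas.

Occurrence 1 (position 1): no conditioning environment matches → elsewhere allophone [d].
Occurrence 2 (position 3): no conditioning environment matches → elsewhere allophone [d].
Occurrence 3 (position 6): no conditioning environment matches → elsewhere allophone [d].
Occurrence 4 (position 9): immediately before a stressed vowel → [ð].

[d], [d], [d], [ð]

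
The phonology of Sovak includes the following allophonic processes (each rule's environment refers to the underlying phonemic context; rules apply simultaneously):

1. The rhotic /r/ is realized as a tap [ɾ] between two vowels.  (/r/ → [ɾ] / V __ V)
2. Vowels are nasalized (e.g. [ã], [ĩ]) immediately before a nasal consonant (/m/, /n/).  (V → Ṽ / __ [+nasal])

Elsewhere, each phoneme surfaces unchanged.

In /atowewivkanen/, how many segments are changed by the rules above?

2

Segments that undergo a rule: /a/ → [ã] (rule 2); /e/ → [ẽ] (rule 2).
All other segments surface unchanged.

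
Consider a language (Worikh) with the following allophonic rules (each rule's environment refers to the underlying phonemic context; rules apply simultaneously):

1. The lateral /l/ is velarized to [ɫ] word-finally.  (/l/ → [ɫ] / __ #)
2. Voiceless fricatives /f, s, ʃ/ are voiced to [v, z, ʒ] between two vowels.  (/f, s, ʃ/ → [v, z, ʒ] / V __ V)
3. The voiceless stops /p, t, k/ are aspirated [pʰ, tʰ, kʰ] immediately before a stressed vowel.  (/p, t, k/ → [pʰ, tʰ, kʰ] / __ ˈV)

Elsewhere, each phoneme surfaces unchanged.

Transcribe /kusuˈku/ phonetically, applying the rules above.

[kuzuˈkʰu]

/k/ (word-initial) is in the target of rule 3 but the environment (immediately before a stressed vowel) is not met → [k].
/u/ (between /k/ and /s/): no rule targets it → [u].
/s/ (between /u/ and /u/) occurs between two vowels → [z] by rule 2.
/u/ (between /s/ and /k/) is unaffected → [u].
/k/ meets the environment for rule 3 (immediately before a stressed vowel) → [kʰ].
/u/ — not in any rule's target class → [u].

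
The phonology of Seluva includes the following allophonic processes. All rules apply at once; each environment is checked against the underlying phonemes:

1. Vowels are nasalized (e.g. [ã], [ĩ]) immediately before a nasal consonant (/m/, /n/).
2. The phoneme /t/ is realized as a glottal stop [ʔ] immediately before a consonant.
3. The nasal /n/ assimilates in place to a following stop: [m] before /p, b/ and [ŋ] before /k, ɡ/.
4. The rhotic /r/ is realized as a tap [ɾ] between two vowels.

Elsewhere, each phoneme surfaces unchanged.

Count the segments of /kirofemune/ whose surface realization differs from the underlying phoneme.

Segments that undergo a rule: /r/ → [ɾ] (rule 4); /e/ → [ẽ] (rule 1); /u/ → [ũ] (rule 1).
All other segments surface unchanged.

3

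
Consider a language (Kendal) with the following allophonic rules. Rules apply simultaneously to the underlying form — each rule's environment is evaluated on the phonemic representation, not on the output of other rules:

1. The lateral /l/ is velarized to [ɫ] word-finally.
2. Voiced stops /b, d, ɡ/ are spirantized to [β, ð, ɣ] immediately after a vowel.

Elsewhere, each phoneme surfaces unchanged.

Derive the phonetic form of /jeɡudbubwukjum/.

[jeɣuðbuβwukjum]

/j/ stays [j].
/e/ stays [e].
/ɡ/ meets the environment for rule 2 (immediately after a vowel) → [ɣ].
/u/ (between /ɡ/ and /d/): no rule targets it → [u].
/d/ meets the environment for rule 2 (immediately after a vowel) → [ð].
/b/ (between /d/ and /u/): rule 2 targets it, but not immediately after a vowel → unchanged [b].
/u/ (between /b/ and /b/) is unaffected → [u].
/b/ (between /u/ and /w/): immediately after a vowel, so rule 2 applies → [β].
/w/ — not in any rule's target class → [w].
/u/ — not in any rule's target class → [u].
/k/ stays [k].
/j/ — not in any rule's target class → [j].
/u/ stays [u].
/m/ stays [m].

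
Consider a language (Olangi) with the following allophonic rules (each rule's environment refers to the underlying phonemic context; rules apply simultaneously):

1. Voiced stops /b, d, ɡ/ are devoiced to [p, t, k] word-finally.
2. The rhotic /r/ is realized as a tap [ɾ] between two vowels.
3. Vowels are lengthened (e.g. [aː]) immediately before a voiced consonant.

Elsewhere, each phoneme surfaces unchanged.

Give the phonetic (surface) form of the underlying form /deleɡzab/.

[deːleːɡzaːp]

/d/ — word-initial; rule 1 does not apply here → [d].
/e/ (between /d/ and /l/) occurs before a voiced consonant → [eː] by rule 3.
/l/ (between /e/ and /e/) is unaffected → [l].
/e/ (between /l/ and /ɡ/): before a voiced consonant, so rule 3 applies → [eː].
/ɡ/ (between /e/ and /z/) is in the target of rule 1 but the environment (word-finally) is not met → [ɡ].
/z/ — not in any rule's target class → [z].
/a/ meets the environment for rule 3 (before a voiced consonant) → [aː].
/b/ — word-final, word-finally — surfaces as [p] (rule 1).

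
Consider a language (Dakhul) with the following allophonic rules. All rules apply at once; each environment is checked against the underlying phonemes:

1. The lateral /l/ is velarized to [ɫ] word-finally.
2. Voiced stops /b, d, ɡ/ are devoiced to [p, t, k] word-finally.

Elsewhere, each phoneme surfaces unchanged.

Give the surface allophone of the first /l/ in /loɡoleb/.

[l]

/l/ (word-initial) fails the environment for rule 1, so it stays [l].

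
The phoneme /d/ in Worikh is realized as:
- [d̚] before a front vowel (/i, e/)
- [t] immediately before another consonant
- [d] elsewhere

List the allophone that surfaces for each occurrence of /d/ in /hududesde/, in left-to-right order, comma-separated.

Occurrence 1 (position 3): no conditioning environment matches → elsewhere allophone [d].
Occurrence 2 (position 5): before a front vowel (/i, e/) → [d̚].
Occurrence 3 (position 8): before a front vowel (/i, e/) → [d̚].

[d], [d̚], [d̚]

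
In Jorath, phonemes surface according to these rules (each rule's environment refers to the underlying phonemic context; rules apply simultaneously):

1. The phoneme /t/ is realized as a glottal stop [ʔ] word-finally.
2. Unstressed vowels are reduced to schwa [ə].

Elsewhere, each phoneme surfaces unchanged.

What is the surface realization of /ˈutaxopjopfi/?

[ˈutəxəpjəpfə]

/u/ — word-initial; rule 2 does not apply here → [u].
/t/ (between /u/ and /a/): rule 1 targets it, but not word-finally → unchanged [t].
/a/ (between /t/ and /x/) occurs in an unstressed syllable → [ə] by rule 2.
/x/ (between /a/ and /o/) is unaffected → [x].
/o/ (between /x/ and /p/): in an unstressed syllable, so rule 2 applies → [ə].
/p/ — not in any rule's target class → [p].
/j/ (between /p/ and /o/) is unaffected → [j].
/o/ — between /j/ and /p/, in an unstressed syllable — surfaces as [ə] (rule 2).
/p/ (between /o/ and /f/): no rule targets it → [p].
/f/ — not in any rule's target class → [f].
/i/ — word-final, in an unstressed syllable — surfaces as [ə] (rule 2).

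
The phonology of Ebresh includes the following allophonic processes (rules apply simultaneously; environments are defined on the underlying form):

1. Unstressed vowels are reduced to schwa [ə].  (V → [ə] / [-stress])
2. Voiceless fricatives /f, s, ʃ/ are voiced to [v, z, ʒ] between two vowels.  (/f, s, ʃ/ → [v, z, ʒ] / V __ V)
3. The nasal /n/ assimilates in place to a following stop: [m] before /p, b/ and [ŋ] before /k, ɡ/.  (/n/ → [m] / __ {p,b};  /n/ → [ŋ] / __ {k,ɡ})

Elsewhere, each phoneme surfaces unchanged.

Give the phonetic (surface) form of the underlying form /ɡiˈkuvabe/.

[ɡəˈkuvəbə]

/ɡ/ — not in any rule's target class → [ɡ].
/i/ meets the environment for rule 1 (in an unstressed syllable) → [ə].
/k/ (between /i/ and /u/) is unaffected → [k].
/u/ — between /k/ and /v/; rule 1 does not apply here → [u].
/v/ (between /u/ and /a/) is unaffected → [v].
/a/ (between /v/ and /b/) occurs in an unstressed syllable → [ə] by rule 1.
/b/ (between /a/ and /e/): no rule targets it → [b].
Rule 1 applies to /e/ (word-final: in an unstressed syllable) → [ə].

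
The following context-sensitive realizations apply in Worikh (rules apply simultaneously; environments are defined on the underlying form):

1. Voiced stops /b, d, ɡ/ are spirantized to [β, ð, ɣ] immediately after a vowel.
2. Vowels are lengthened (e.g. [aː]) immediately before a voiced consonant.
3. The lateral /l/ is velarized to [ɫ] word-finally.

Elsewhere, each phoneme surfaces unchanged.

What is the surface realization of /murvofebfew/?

/m/ (word-initial): no rule targets it → [m].
/u/ meets the environment for rule 2 (before a voiced consonant) → [uː].
/r/ — not in any rule's target class → [r].
/v/ — not in any rule's target class → [v].
/o/ (between /v/ and /f/) fails the environment for rule 2, so it stays [o].
/f/ (between /o/ and /e/): no rule targets it → [f].
/e/ meets the environment for rule 2 (before a voiced consonant) → [eː].
/b/ — between /e/ and /f/, immediately after a vowel — surfaces as [β] (rule 1).
/f/ (between /b/ and /e/): no rule targets it → [f].
/e/ meets the environment for rule 2 (before a voiced consonant) → [eː].
/w/ stays [w].

[muːrvofeːβfeːw]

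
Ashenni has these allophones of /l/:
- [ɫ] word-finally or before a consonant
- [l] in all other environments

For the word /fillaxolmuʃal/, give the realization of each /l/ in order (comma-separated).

[ɫ], [l], [ɫ], [ɫ]

Occurrence 1 (position 3): word-finally or before a consonant → [ɫ].
Occurrence 2 (position 4): no conditioning environment matches → elsewhere allophone [l].
Occurrence 3 (position 8): word-finally or before a consonant → [ɫ].
Occurrence 4 (position 13): word-finally or before a consonant → [ɫ].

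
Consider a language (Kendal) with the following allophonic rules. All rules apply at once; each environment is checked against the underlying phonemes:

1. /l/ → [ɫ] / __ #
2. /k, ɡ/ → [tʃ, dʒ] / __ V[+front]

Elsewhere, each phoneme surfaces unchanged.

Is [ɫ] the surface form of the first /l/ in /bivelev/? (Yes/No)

/l/ (between /e/ and /e/): rule 1 targets it, but not word-finally → unchanged [l].
The actual realization is [l], not [ɫ].

No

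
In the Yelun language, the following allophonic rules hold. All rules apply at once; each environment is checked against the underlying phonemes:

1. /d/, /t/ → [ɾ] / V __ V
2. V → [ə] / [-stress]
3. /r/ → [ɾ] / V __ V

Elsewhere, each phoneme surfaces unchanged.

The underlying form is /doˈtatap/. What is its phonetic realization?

[dəˈɾaɾəp]

/d/ (word-initial): rule 1 targets it, but not between two vowels → unchanged [d].
Rule 2 applies to /o/ (between /d/ and /t/: in an unstressed syllable) → [ə].
/t/ meets the environment for rule 1 (between two vowels) → [ɾ].
/a/ (between /t/ and /t/) fails the environment for rule 2, so it stays [a].
Rule 1 applies to /t/ (between /a/ and /a/: between two vowels) → [ɾ].
/a/ — between /t/ and /p/, in an unstressed syllable — surfaces as [ə] (rule 2).
/p/ stays [p].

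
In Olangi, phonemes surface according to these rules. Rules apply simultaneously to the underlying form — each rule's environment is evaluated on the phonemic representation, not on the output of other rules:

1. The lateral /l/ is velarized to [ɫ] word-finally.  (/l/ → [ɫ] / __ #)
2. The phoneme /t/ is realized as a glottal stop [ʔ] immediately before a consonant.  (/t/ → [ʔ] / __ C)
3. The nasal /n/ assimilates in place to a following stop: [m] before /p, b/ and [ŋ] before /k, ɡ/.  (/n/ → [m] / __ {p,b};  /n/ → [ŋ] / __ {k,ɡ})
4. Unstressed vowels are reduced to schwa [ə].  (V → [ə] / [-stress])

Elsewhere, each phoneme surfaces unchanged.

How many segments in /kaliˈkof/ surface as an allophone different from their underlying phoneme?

2

Segments that undergo a rule: /a/ → [ə] (rule 4); /i/ → [ə] (rule 4).
All other segments surface unchanged.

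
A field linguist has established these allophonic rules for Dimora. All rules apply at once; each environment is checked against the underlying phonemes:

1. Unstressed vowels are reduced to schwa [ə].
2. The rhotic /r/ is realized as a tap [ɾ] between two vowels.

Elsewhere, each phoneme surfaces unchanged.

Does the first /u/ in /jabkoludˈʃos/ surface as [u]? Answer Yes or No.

/u/ — between /l/ and /d/, in an unstressed syllable — surfaces as [ə] (rule 1).
The actual realization is [ə], not [u].

No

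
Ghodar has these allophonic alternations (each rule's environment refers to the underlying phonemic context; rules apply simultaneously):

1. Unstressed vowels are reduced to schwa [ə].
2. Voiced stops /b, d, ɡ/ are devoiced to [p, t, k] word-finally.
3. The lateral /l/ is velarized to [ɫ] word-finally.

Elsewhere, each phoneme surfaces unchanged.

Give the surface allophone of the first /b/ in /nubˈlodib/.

[b]

/b/ — between /u/ and /l/; rule 2 does not apply here → [b].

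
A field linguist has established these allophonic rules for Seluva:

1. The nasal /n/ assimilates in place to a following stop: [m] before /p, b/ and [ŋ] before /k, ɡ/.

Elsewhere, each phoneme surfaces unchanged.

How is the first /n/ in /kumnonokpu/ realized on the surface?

/n/ (between /m/ and /o/) is in the target of rule 1 but the environment (before a labial or velar stop) is not met → [n].

[n]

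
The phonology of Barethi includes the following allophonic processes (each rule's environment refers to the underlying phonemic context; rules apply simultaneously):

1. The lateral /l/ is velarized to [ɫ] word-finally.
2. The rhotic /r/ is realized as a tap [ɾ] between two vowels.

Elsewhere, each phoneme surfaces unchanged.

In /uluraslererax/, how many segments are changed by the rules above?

3

Segments that undergo a rule: /r/ → [ɾ] (rule 2); /r/ → [ɾ] (rule 2); /r/ → [ɾ] (rule 2).
All other segments surface unchanged.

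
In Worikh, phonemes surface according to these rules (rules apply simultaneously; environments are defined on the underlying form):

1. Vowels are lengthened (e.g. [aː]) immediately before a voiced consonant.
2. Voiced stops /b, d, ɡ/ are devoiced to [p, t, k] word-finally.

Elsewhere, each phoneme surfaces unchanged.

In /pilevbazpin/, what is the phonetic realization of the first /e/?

/e/ (between /l/ and /v/) occurs before a voiced consonant → [eː] by rule 1.

[eː]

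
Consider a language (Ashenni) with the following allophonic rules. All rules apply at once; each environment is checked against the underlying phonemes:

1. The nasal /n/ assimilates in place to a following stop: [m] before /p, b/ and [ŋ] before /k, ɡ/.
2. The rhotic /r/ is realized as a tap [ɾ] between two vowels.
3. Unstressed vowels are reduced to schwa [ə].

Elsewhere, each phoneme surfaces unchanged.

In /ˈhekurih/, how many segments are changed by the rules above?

3

Segments that undergo a rule: /u/ → [ə] (rule 3); /r/ → [ɾ] (rule 2); /i/ → [ə] (rule 3).
All other segments surface unchanged.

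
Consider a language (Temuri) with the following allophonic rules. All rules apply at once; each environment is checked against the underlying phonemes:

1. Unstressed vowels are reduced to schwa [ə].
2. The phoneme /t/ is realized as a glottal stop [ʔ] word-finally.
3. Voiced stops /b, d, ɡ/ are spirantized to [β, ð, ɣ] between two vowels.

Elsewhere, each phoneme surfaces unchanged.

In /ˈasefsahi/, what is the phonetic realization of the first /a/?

/a/ (word-initial) is in the target of rule 1 but the environment (in an unstressed syllable) is not met → [a].

[a]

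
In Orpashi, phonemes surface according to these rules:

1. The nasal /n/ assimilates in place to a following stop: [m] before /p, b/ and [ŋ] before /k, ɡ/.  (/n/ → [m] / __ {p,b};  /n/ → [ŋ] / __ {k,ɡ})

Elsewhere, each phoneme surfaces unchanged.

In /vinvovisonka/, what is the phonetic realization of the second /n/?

[ŋ]

/n/ meets the environment for rule 1 (before a labial or velar stop) → [ŋ].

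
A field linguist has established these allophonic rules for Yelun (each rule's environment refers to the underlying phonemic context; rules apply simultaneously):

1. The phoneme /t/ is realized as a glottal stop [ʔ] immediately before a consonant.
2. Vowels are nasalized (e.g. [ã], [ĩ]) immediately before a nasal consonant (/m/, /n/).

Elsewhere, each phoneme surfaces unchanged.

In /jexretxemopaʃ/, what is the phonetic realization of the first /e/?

/e/ (between /j/ and /x/) fails the environment for rule 2, so it stays [e].

[e]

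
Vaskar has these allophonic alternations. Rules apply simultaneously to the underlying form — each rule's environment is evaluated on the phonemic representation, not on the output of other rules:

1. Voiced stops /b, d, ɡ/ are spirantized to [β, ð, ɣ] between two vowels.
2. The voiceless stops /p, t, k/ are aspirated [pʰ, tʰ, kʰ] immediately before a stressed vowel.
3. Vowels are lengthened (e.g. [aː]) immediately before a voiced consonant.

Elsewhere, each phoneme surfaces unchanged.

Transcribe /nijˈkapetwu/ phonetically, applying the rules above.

/n/ — not in any rule's target class → [n].
/i/ meets the environment for rule 3 (before a voiced consonant) → [iː].
/j/ (between /i/ and /k/) is unaffected → [j].
/k/ (between /j/ and /a/): immediately before a stressed vowel, so rule 2 applies → [kʰ].
/a/ — between /k/ and /p/; rule 3 does not apply here → [a].
/p/ — between /a/ and /e/; rule 2 does not apply here → [p].
/e/ (between /p/ and /t/): rule 3 targets it, but not before a voiced consonant → unchanged [e].
/t/ (between /e/ and /w/) fails the environment for rule 2, so it stays [t].
/w/ — not in any rule's target class → [w].
/u/ (word-final): rule 3 targets it, but not before a voiced consonant → unchanged [u].

[niːjˈkʰapetwu]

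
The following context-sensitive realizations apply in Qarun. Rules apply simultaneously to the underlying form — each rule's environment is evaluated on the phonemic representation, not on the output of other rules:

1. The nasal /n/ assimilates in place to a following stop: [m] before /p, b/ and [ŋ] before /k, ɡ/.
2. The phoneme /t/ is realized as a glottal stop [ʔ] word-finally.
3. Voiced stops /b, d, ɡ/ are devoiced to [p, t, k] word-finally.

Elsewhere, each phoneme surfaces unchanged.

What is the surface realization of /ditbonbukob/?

/d/ (word-initial) fails the environment for rule 3, so it stays [d].
/i/ (between /d/ and /t/) is unaffected → [i].
/t/ — between /i/ and /b/; rule 2 does not apply here → [t].
/b/ (between /t/ and /o/) fails the environment for rule 3, so it stays [b].
/o/ — not in any rule's target class → [o].
/n/ — between /o/ and /b/, before a labial or velar stop — surfaces as [m] (rule 1).
/b/ — between /n/ and /u/; rule 3 does not apply here → [b].
/u/ stays [u].
/k/ (between /u/ and /o/): no rule targets it → [k].
/o/ stays [o].
Rule 3 applies to /b/ (word-final: word-finally) → [p].

[ditbombukop]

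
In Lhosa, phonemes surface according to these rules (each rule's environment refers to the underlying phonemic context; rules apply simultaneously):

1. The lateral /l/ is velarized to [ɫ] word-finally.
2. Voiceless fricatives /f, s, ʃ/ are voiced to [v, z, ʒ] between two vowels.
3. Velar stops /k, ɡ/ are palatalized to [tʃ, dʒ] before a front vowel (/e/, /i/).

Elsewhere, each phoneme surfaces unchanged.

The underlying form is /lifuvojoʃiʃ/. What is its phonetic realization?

[livuvojoʒiʃ]

/l/ (word-initial) is in the target of rule 1 but the environment (word-finally) is not met → [l].
/i/ (between /l/ and /f/): no rule targets it → [i].
/f/ meets the environment for rule 2 (between two vowels) → [v].
/u/ (between /f/ and /v/): no rule targets it → [u].
/v/ stays [v].
/o/ (between /v/ and /j/): no rule targets it → [o].
/j/ — not in any rule's target class → [j].
/o/ — not in any rule's target class → [o].
/ʃ/ (between /o/ and /i/): between two vowels, so rule 2 applies → [ʒ].
/i/ stays [i].
/ʃ/ (word-final) fails the environment for rule 2, so it stays [ʃ].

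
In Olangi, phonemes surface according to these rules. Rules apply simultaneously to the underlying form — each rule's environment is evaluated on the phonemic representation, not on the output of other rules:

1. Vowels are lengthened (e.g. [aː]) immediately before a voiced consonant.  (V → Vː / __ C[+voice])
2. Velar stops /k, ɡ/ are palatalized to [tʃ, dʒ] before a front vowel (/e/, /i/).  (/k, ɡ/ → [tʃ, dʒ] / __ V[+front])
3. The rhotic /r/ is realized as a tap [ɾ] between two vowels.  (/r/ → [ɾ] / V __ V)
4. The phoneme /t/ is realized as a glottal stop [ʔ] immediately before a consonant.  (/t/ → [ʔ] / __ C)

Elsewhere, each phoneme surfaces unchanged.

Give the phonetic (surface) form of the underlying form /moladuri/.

[moːlaːduːɾi]

/m/ (word-initial): no rule targets it → [m].
/o/ meets the environment for rule 1 (before a voiced consonant) → [oː].
/l/ stays [l].
/a/ — between /l/ and /d/, before a voiced consonant — surfaces as [aː] (rule 1).
/d/ stays [d].
/u/ (between /d/ and /r/) occurs before a voiced consonant → [uː] by rule 1.
/r/ (between /u/ and /i/): between two vowels, so rule 3 applies → [ɾ].
/i/ (word-final) is in the target of rule 1 but the environment (before a voiced consonant) is not met → [i].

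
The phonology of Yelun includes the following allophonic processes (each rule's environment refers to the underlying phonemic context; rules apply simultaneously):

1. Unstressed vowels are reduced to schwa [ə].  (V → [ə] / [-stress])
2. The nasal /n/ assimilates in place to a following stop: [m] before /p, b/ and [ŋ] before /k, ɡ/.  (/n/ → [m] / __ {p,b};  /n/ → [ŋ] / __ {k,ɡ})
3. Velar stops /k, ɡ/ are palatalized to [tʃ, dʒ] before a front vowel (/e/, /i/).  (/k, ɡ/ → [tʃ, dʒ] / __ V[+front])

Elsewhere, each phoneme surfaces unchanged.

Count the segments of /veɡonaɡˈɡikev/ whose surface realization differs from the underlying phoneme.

6

Segments that undergo a rule: /e/ → [ə] (rule 1); /o/ → [ə] (rule 1); /a/ → [ə] (rule 1); /ɡ/ → [dʒ] (rule 3); /k/ → [tʃ] (rule 3); /e/ → [ə] (rule 1).
All other segments surface unchanged.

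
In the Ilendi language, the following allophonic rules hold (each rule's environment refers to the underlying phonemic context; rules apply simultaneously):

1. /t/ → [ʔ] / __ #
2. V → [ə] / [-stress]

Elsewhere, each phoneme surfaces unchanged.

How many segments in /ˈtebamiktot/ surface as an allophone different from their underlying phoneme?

Segments that undergo a rule: /a/ → [ə] (rule 2); /i/ → [ə] (rule 2); /o/ → [ə] (rule 2); /t/ → [ʔ] (rule 1).
All other segments surface unchanged.

4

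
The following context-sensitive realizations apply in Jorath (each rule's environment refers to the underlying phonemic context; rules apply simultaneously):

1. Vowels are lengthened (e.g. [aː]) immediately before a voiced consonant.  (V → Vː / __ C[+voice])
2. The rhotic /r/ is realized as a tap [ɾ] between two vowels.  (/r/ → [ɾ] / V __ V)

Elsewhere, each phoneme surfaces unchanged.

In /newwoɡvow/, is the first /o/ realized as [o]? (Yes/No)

/o/ (between /w/ and /ɡ/) occurs before a voiced consonant → [oː] by rule 1.
The actual realization is [oː], not [o].

No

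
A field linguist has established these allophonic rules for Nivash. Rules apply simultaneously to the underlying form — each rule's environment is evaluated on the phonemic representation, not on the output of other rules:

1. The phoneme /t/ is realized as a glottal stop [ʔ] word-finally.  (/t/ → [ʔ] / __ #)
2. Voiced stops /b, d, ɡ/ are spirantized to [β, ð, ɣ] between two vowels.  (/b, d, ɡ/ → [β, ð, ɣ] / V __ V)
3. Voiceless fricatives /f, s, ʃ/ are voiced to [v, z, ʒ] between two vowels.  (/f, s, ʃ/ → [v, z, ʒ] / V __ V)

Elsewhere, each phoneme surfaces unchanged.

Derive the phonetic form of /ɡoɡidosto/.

[ɡoɣiðosto]

/ɡ/ — word-initial; rule 2 does not apply here → [ɡ].
/o/ (between /ɡ/ and /ɡ/) is unaffected → [o].
Rule 2 applies to /ɡ/ (between /o/ and /i/: between two vowels) → [ɣ].
/i/ (between /ɡ/ and /d/) is unaffected → [i].
/d/ meets the environment for rule 2 (between two vowels) → [ð].
/o/ — not in any rule's target class → [o].
/s/ (between /o/ and /t/) is in the target of rule 3 but the environment (between two vowels) is not met → [s].
/t/ (between /s/ and /o/) is in the target of rule 1 but the environment (word-finally) is not met → [t].
/o/ (word-final): no rule targets it → [o].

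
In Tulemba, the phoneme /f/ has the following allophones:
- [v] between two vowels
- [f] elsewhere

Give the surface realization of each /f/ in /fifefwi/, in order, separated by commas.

[f], [v], [f]

Occurrence 1 (position 1): no conditioning environment matches → elsewhere allophone [f].
Occurrence 2 (position 3): between two vowels → [v].
Occurrence 3 (position 5): no conditioning environment matches → elsewhere allophone [f].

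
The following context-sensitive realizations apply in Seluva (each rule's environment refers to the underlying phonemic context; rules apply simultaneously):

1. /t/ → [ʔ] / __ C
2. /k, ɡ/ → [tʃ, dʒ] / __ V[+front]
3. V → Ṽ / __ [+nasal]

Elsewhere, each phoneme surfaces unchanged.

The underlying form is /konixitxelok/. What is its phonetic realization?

/k/ — word-initial; rule 2 does not apply here → [k].
/o/ (between /k/ and /n/): before a nasal consonant, so rule 3 applies → [õ].
/n/ — not in any rule's target class → [n].
/i/ (between /n/ and /x/) fails the environment for rule 3, so it stays [i].
/x/ (between /i/ and /i/) is unaffected → [x].
/i/ (between /x/ and /t/) is in the target of rule 3 but the environment (before a nasal consonant) is not met → [i].
/t/ (between /i/ and /x/): immediately before a consonant, so rule 1 applies → [ʔ].
/x/ — not in any rule's target class → [x].
/e/ (between /x/ and /l/) fails the environment for rule 3, so it stays [e].
/l/ (between /e/ and /o/): no rule targets it → [l].
/o/ (between /l/ and /k/) is in the target of rule 3 but the environment (before a nasal consonant) is not met → [o].
/k/ (word-final): rule 2 targets it, but not before a front vowel → unchanged [k].

[kõnixiʔxelok]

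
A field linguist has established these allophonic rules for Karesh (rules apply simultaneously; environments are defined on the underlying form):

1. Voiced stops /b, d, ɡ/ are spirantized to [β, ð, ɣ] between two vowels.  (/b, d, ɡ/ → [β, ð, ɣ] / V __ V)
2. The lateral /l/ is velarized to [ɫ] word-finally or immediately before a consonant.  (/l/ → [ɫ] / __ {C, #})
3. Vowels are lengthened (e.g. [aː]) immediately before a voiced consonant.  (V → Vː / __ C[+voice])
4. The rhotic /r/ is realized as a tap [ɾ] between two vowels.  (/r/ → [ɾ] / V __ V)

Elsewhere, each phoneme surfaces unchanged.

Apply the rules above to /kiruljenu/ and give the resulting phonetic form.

/k/ (word-initial) is unaffected → [k].
/i/ (between /k/ and /r/): before a voiced consonant, so rule 3 applies → [iː].
/r/ (between /i/ and /u/) occurs between two vowels → [ɾ] by rule 4.
Rule 3 applies to /u/ (between /r/ and /l/: before a voiced consonant) → [uː].
/l/ (between /u/ and /j/) occurs word-finally or immediately before a consonant → [ɫ] by rule 2.
/j/ (between /l/ and /e/): no rule targets it → [j].
/e/ (between /j/ and /n/): before a voiced consonant, so rule 3 applies → [eː].
/n/ stays [n].
/u/ (word-final) is in the target of rule 3 but the environment (before a voiced consonant) is not met → [u].

[kiːɾuːɫjeːnu]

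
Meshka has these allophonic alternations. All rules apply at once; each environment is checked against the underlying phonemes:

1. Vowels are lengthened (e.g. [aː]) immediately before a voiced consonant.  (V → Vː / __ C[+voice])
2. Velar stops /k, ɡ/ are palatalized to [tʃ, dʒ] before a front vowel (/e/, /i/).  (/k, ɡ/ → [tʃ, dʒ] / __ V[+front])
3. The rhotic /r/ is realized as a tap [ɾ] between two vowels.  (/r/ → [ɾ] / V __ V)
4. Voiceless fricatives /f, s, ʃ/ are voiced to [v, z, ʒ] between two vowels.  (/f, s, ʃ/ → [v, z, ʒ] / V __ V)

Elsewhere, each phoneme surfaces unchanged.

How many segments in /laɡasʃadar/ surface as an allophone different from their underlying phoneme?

Segments that undergo a rule: /a/ → [aː] (rule 1); /a/ → [aː] (rule 1); /a/ → [aː] (rule 1).
All other segments surface unchanged.

3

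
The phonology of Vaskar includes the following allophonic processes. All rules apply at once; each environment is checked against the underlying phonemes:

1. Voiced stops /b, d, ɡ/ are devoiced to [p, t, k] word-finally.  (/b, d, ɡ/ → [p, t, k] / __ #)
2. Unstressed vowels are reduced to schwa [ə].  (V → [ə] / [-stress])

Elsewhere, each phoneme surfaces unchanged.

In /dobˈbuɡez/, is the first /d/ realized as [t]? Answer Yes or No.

/d/ (word-initial) is in the target of rule 1 but the environment (word-finally) is not met → [d].
The actual realization is [d], not [t].

No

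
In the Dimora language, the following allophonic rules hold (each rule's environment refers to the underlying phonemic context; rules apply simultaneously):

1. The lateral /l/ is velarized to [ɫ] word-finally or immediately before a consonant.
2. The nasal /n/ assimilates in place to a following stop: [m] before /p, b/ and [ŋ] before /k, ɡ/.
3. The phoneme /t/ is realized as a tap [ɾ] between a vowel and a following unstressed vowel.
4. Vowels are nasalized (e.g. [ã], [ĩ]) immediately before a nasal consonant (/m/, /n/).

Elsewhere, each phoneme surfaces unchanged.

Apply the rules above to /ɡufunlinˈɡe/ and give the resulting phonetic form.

[ɡufũnlĩŋˈɡe]

/ɡ/ (word-initial): no rule targets it → [ɡ].
/u/ — between /ɡ/ and /f/; rule 4 does not apply here → [u].
/f/ (between /u/ and /u/) is unaffected → [f].
/u/ (between /f/ and /n/): before a nasal consonant, so rule 4 applies → [ũ].
/n/ (between /u/ and /l/) is in the target of rule 2 but the environment (before a labial or velar stop) is not met → [n].
/l/ (between /n/ and /i/) is in the target of rule 1 but the environment (word-finally or immediately before a consonant) is not met → [l].
/i/ meets the environment for rule 4 (before a nasal consonant) → [ĩ].
/n/ (between /i/ and /ɡ/): before a labial or velar stop, so rule 2 applies → [ŋ].
/ɡ/ (between /n/ and /e/) is unaffected → [ɡ].
/e/ (word-final) is in the target of rule 4 but the environment (before a nasal consonant) is not met → [e].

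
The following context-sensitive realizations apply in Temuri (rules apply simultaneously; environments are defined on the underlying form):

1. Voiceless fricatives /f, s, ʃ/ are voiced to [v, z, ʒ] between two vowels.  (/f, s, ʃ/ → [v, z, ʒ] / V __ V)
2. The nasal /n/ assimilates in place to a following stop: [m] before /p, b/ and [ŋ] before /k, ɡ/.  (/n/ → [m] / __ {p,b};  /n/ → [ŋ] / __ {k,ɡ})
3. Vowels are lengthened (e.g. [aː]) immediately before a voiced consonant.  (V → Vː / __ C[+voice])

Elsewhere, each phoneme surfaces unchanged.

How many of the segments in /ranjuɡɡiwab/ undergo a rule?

Segments that undergo a rule: /a/ → [aː] (rule 3); /u/ → [uː] (rule 3); /i/ → [iː] (rule 3); /a/ → [aː] (rule 3).
All other segments surface unchanged.

4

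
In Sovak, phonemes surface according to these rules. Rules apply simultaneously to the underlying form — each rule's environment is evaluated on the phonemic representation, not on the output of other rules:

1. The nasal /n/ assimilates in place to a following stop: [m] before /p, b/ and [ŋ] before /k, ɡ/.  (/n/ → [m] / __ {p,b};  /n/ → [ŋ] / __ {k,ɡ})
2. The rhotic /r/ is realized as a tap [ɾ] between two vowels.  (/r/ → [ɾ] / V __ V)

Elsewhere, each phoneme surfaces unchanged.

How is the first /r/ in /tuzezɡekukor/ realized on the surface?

/r/ (word-final) fails the environment for rule 2, so it stays [r].

[r]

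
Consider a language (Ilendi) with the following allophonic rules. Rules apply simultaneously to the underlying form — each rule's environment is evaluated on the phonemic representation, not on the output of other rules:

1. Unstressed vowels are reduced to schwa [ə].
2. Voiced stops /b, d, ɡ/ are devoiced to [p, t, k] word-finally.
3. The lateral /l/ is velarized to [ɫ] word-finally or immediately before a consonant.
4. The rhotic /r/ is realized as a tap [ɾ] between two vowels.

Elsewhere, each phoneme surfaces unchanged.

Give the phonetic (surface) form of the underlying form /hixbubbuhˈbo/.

/h/ (word-initial) is unaffected → [h].
/i/ (between /h/ and /x/): in an unstressed syllable, so rule 1 applies → [ə].
/x/ (between /i/ and /b/): no rule targets it → [x].
/b/ (between /x/ and /u/): rule 2 targets it, but not word-finally → unchanged [b].
/u/ (between /b/ and /b/): in an unstressed syllable, so rule 1 applies → [ə].
/b/ (between /u/ and /b/) is in the target of rule 2 but the environment (word-finally) is not met → [b].
/b/ (between /b/ and /u/) is in the target of rule 2 but the environment (word-finally) is not met → [b].
/u/ — between /b/ and /h/, in an unstressed syllable — surfaces as [ə] (rule 1).
/h/ — not in any rule's target class → [h].
/b/ (between /h/ and /o/): rule 2 targets it, but not word-finally → unchanged [b].
/o/ (word-final) is in the target of rule 1 but the environment (in an unstressed syllable) is not met → [o].

[həxbəbbəhˈbo]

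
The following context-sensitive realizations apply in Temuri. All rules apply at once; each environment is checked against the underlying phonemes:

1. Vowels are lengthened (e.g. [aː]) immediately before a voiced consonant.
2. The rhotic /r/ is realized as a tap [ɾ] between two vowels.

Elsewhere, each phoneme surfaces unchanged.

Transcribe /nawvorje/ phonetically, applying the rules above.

[naːwvoːrje]

/n/ — not in any rule's target class → [n].
/a/ — between /n/ and /w/, before a voiced consonant — surfaces as [aː] (rule 1).
/w/ stays [w].
/v/ (between /w/ and /o/): no rule targets it → [v].
/o/ (between /v/ and /r/): before a voiced consonant, so rule 1 applies → [oː].
/r/ — between /o/ and /j/; rule 2 does not apply here → [r].
/j/ (between /r/ and /e/) is unaffected → [j].
/e/ (word-final) fails the environment for rule 1, so it stays [e].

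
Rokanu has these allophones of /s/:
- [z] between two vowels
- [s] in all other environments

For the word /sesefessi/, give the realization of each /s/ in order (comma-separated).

Occurrence 1 (position 1): no conditioning environment matches → elsewhere allophone [s].
Occurrence 2 (position 3): between two vowels → [z].
Occurrence 3 (position 7): no conditioning environment matches → elsewhere allophone [s].
Occurrence 4 (position 8): no conditioning environment matches → elsewhere allophone [s].

[s], [z], [s], [s]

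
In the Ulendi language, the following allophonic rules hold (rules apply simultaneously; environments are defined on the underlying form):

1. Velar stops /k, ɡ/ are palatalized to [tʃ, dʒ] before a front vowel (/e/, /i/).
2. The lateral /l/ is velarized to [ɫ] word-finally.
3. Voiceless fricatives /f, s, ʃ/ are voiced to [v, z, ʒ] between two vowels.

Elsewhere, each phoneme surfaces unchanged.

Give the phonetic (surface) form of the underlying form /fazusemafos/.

[fazuzemavos]

/f/ (word-initial): rule 3 targets it, but not between two vowels → unchanged [f].
/a/ — not in any rule's target class → [a].
/z/ (between /a/ and /u/) is unaffected → [z].
/u/ stays [u].
/s/ (between /u/ and /e/): between two vowels, so rule 3 applies → [z].
/e/ — not in any rule's target class → [e].
/m/ (between /e/ and /a/) is unaffected → [m].
/a/ (between /m/ and /f/) is unaffected → [a].
/f/ — between /a/ and /o/, between two vowels — surfaces as [v] (rule 3).
/o/ stays [o].
/s/ — word-final; rule 3 does not apply here → [s].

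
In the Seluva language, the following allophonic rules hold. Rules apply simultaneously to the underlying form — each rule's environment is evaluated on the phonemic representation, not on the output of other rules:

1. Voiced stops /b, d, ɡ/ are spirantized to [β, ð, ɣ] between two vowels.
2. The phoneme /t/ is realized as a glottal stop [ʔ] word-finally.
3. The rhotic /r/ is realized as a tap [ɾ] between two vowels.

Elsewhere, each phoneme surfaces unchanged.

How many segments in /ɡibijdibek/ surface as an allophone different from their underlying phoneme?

Segments that undergo a rule: /b/ → [β] (rule 1); /b/ → [β] (rule 1).
All other segments surface unchanged.

2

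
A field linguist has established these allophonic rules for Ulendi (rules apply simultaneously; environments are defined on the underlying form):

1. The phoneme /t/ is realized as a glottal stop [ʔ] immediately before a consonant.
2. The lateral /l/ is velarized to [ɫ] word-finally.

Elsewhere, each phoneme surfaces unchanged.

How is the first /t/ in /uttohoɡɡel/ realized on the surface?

[ʔ]

/t/ (between /u/ and /t/) occurs immediately before a consonant → [ʔ] by rule 1.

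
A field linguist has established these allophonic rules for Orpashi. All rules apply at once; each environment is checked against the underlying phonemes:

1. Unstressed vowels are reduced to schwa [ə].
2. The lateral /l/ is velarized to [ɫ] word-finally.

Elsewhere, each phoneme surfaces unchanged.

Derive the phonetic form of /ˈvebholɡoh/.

/v/ (word-initial): no rule targets it → [v].
/e/ (between /v/ and /b/): rule 1 targets it, but not in an unstressed syllable → unchanged [e].
/b/ stays [b].
/h/ (between /b/ and /o/): no rule targets it → [h].
/o/ meets the environment for rule 1 (in an unstressed syllable) → [ə].
/l/ (between /o/ and /ɡ/): rule 2 targets it, but not word-finally → unchanged [l].
/ɡ/ — not in any rule's target class → [ɡ].
/o/ (between /ɡ/ and /h/) occurs in an unstressed syllable → [ə] by rule 1.
/h/ (word-final): no rule targets it → [h].

[ˈvebhəlɡəh]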